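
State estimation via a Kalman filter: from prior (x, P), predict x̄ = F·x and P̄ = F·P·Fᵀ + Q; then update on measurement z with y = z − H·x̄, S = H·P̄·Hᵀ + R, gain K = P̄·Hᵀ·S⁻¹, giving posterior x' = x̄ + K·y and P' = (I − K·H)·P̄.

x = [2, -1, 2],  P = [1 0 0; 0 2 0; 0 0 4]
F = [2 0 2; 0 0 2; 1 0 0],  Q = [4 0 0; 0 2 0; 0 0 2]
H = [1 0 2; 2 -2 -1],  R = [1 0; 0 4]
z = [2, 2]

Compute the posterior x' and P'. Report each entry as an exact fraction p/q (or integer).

x̄ = F·x = [8, 4, 2]
P̄ = F·P·Fᵀ + Q = [24 16 2; 16 18 0; 2 0 3]
y = z − H·x̄ = [-10, -4]
S = H·P̄·Hᵀ + R = [45 16; 16 39]
K = P̄·Hᵀ·S⁻¹ = [868/1499 182/1499; 688/1499 -436/1499; 296/1499 -83/1499]
x' = x̄ + K·y = [2584/1499, 860/1499, 370/1499]
P' = (I − K·H)·P̄ = [9124/1499 10824/1499 -4128/1499; 10824/1499 14230/1499 -5068/1499; -4128/1499 -5068/1499 2212/1499]

x' = [2584/1499, 860/1499, 370/1499]
P' = [9124/1499 10824/1499 -4128/1499; 10824/1499 14230/1499 -5068/1499; -4128/1499 -5068/1499 2212/1499]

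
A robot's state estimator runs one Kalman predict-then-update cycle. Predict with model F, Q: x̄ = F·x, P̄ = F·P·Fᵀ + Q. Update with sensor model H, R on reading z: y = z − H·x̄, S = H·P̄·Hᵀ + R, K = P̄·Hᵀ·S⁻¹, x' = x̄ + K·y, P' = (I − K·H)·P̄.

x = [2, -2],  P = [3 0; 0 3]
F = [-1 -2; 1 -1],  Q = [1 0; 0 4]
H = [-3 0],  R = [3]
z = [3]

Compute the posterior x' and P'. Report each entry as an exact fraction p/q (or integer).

x' = [-46/49, 169/49]
P' = [16/49 3/49; 3/49 463/49]

x̄ = F·x = [2, 4]
P̄ = F·P·Fᵀ + Q = [16 3; 3 10]
y = z − H·x̄ = [9]
S = H·P̄·Hᵀ + R = [147]
K = P̄·Hᵀ·S⁻¹ = [-16/49; -3/49]
x' = x̄ + K·y = [-46/49, 169/49]
P' = (I − K·H)·P̄ = [16/49 3/49; 3/49 463/49]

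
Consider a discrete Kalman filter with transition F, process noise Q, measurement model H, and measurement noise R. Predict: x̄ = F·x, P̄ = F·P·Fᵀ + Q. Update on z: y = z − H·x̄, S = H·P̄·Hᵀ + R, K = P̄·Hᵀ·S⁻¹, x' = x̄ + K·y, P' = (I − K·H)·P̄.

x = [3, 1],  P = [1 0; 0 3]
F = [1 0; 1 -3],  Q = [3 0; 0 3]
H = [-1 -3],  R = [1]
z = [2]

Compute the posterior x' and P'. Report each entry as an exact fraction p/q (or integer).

x̄ = F·x = [3, 0]
P̄ = F·P·Fᵀ + Q = [4 1; 1 31]
y = z − H·x̄ = [5]
S = H·P̄·Hᵀ + R = [290]
K = P̄·Hᵀ·S⁻¹ = [-7/290; -47/145]
x' = x̄ + K·y = [167/58, -47/29]
P' = (I − K·H)·P̄ = [1111/290 -184/145; -184/145 77/145]

x' = [167/58, -47/29]
P' = [1111/290 -184/145; -184/145 77/145]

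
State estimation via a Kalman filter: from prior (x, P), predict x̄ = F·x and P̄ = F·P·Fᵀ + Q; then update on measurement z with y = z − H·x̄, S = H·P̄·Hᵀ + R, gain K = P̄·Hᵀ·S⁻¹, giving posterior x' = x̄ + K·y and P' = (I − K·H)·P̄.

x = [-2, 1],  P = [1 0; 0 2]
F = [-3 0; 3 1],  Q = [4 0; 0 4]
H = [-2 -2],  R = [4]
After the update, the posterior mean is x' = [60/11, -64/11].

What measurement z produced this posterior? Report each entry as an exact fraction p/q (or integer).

z = [1]

x̄ = F·x = [6, -5]
P̄ = F·P·Fᵀ + Q = [13 -9; -9 15]
S = H·P̄·Hᵀ + R = [44]
K = P̄·Hᵀ·S⁻¹ = [-2/11; -3/11]
x' − x̄ = [-6/11, -9/11] = K·y
y = (KᵀK)⁻¹·Kᵀ·(x' − x̄) = [3]
z = y + H·x̄ = [3] + [-2] = [1]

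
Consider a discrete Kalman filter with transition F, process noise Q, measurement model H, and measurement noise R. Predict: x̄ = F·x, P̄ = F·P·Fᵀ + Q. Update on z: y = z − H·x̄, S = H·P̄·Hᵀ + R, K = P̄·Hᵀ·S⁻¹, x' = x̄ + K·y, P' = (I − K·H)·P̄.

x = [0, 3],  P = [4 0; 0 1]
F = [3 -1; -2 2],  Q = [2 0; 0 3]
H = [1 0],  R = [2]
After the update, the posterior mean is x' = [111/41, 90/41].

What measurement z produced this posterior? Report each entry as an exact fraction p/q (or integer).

z = [3]

x̄ = F·x = [-3, 6]
P̄ = F·P·Fᵀ + Q = [39 -26; -26 23]
S = H·P̄·Hᵀ + R = [41]
K = P̄·Hᵀ·S⁻¹ = [39/41; -26/41]
x' − x̄ = [234/41, -156/41] = K·y
y = (KᵀK)⁻¹·Kᵀ·(x' − x̄) = [6]
z = y + H·x̄ = [6] + [-3] = [3]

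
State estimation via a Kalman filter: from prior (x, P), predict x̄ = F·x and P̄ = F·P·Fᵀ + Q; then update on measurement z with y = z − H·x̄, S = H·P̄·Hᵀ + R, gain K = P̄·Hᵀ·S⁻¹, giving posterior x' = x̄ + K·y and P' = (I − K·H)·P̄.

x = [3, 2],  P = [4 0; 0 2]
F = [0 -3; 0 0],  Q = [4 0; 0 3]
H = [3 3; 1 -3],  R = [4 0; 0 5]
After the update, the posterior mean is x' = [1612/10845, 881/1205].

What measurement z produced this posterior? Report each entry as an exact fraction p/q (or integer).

z = [3, -2]

x̄ = F·x = [-6, 0]
P̄ = F·P·Fᵀ + Q = [22 0; 0 3]
S = H·P̄·Hᵀ + R = [229 39; 39 54]
K = P̄·Hᵀ·S⁻¹ = [902/3615 2464/10845; 93/1205 -268/1205]
x' − x̄ = [66682/10845, 881/1205] = K·y
y = (KᵀK)⁻¹·Kᵀ·(x' − x̄) = [21, 4]
z = y + H·x̄ = [21, 4] + [-18, -6] = [3, -2]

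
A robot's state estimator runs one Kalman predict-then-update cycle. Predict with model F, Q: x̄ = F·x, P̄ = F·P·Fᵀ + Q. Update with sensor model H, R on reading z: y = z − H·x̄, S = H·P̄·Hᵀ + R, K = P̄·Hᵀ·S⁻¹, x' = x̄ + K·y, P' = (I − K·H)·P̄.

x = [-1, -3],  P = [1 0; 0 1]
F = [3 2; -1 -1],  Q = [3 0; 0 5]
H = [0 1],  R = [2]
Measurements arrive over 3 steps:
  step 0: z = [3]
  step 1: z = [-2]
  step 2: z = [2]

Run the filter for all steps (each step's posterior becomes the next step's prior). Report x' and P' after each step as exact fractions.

step 0: x̄ = F·x = [-9, 4]
step 0: P̄ = F·P·Fᵀ + Q = [16 -5; -5 7]
step 0: y = z − H·x̄ = [-1]
step 0: S = H·P̄·Hᵀ + R = [9]
step 0: K = P̄·Hᵀ·S⁻¹ = [-5/9; 7/9]
step 0: x' = x̄ + K·y = [-76/9, 29/9]
step 0: P' = (I − K·H)·P̄ = [119/9 -10/9; -10/9 14/9]
step 1: x̄ = F·x = [-170/9, 47/9]
step 1: P̄ = F·P·Fᵀ + Q = [1034/9 -335/9; -335/9 158/9]
step 1: y = z − H·x̄ = [-65/9]
step 1: S = H·P̄·Hᵀ + R = [176/9]
step 1: K = P̄·Hᵀ·S⁻¹ = [-335/176; 79/88]
step 1: x' = x̄ + K·y = [-905/176, -111/88]
step 1: P' = (I − K·H)·P̄ = [7751/176 -335/88; -335/88 79/44]
step 2: x̄ = F·x = [-3159/176, 1127/176]
step 2: P̄ = F·P·Fᵀ + Q = [63511/176 -20535/176; -20535/176 7607/176]
step 2: y = z − H·x̄ = [-775/176]
step 2: S = H·P̄·Hᵀ + R = [7959/176]
step 2: K = P̄·Hᵀ·S⁻¹ = [-6845/2653; 7607/7959]
step 2: x' = x̄ + K·y = [-17477/2653, 17468/7959]
step 2: P' = (I − K·H)·P̄ = [158708/2653 -13690/2653; -13690/2653 15214/7959]

step 0: x' = [-76/9, 29/9], P' = [119/9 -10/9; -10/9 14/9]
step 1: x' = [-905/176, -111/88], P' = [7751/176 -335/88; -335/88 79/44]
step 2: x' = [-17477/2653, 17468/7959], P' = [158708/2653 -13690/2653; -13690/2653 15214/7959]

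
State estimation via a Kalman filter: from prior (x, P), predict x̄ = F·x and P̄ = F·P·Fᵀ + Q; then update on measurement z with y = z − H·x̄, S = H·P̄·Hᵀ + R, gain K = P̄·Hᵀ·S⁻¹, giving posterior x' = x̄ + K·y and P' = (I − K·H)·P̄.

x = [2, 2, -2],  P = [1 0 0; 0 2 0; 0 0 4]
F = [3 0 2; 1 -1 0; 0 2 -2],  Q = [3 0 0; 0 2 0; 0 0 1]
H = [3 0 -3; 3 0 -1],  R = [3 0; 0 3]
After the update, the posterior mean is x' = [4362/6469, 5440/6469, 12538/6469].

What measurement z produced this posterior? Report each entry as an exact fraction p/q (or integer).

z = [-3, -1]

x̄ = F·x = [2, 0, 8]
P̄ = F·P·Fᵀ + Q = [28 3 -16; 3 5 -4; -16 -4 25]
S = H·P̄·Hᵀ + R = [768 519; 519 376]
K = P̄·Hᵀ·S⁻¹ = [-756/6469 2764/6469; 383/6469 -305/6469; -2787/6469 2591/6469]
x' − x̄ = [-8576/6469, 5440/6469, -39214/6469] = K·y
y = (KᵀK)⁻¹·Kᵀ·(x' − x̄) = [15, 1]
z = y + H·x̄ = [15, 1] + [-18, -2] = [-3, -1]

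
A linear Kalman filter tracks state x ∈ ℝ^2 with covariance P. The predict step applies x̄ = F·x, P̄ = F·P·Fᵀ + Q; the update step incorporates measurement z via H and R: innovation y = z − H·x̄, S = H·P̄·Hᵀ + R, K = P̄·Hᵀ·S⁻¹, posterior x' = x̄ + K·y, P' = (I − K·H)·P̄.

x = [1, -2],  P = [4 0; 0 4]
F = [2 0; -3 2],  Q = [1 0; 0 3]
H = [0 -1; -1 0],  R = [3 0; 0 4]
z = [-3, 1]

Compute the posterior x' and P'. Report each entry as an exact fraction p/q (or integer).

x̄ = F·x = [2, -7]
P̄ = F·P·Fᵀ + Q = [17 -24; -24 55]
y = z − H·x̄ = [-10, 3]
S = H·P̄·Hᵀ + R = [58 -24; -24 21]
K = P̄·Hᵀ·S⁻¹ = [16/107 -205/321; -193/214 12/107]
x' = x̄ + K·y = [-151/107, 252/107]
P' = (I − K·H)·P̄ = [820/321 -48/107; -48/107 579/214]

x' = [-151/107, 252/107]
P' = [820/321 -48/107; -48/107 579/214]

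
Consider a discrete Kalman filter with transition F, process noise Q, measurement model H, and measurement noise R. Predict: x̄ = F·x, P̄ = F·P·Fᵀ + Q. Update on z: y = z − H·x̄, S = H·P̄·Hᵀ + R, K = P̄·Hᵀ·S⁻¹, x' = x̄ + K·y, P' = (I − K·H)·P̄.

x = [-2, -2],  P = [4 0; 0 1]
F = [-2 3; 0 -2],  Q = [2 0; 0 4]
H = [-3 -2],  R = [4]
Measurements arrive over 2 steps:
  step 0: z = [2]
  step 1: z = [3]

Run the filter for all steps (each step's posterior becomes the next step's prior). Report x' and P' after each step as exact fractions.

step 0: x̄ = F·x = [-2, 4]
step 0: P̄ = F·P·Fᵀ + Q = [27 -6; -6 8]
step 0: y = z − H·x̄ = [4]
step 0: S = H·P̄·Hᵀ + R = [207]
step 0: K = P̄·Hᵀ·S⁻¹ = [-1/3; 2/207]
step 0: x' = x̄ + K·y = [-10/3, 836/207]
step 0: P' = (I − K·H)·P̄ = [4 -16/3; -16/3 1652/207]
step 1: x̄ = F·x = [432/23, -1672/207]
step 1: P̄ = F·P·Fᵀ + Q = [3538/23 -1592/23; -1592/23 7436/207]
step 1: y = z − H·x̄ = [8941/207]
step 1: S = H·P̄·Hᵀ + R = [145214/207]
step 1: K = P̄·Hᵀ·S⁻¹ = [-33435/72607; 14056/72607]
step 1: x' = x̄ + K·y = [-80417/72607, 20656/72607]
step 1: P' = (I − K·H)·P̄ = [367892/72607 -484968/72607; -484968/72607 699340/72607]

step 0: x' = [-10/3, 836/207], P' = [4 -16/3; -16/3 1652/207]
step 1: x' = [-80417/72607, 20656/72607], P' = [367892/72607 -484968/72607; -484968/72607 699340/72607]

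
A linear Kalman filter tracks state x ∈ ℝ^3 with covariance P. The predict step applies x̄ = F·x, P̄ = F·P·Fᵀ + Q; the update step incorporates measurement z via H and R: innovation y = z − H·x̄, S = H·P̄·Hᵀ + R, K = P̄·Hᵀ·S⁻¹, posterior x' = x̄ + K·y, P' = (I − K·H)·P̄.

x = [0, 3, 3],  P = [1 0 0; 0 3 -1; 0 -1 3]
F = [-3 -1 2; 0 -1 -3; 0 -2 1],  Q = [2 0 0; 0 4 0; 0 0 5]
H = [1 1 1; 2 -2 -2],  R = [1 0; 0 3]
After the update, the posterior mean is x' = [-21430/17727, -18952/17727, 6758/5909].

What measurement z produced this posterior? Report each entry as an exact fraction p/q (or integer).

x̄ = F·x = [3, -12, -3]
P̄ = F·P·Fᵀ + Q = [30 -16 17; -16 28 -8; 17 -8 24]
S = H·P̄·Hᵀ + R = [69 -12; -12 259]
K = P̄·Hᵀ·S⁻¹ = [8725/17727 1458/5909; 172/17727 -1640/5909; 2857/5909 178/5909]
x' − x̄ = [-74611/17727, 193772/17727, 24485/5909] = K·y
y = (KᵀK)⁻¹·Kᵀ·(x' − x̄) = [11, -39]
z = y + H·x̄ = [11, -39] + [-12, 36] = [-1, -3]

z = [-1, -3]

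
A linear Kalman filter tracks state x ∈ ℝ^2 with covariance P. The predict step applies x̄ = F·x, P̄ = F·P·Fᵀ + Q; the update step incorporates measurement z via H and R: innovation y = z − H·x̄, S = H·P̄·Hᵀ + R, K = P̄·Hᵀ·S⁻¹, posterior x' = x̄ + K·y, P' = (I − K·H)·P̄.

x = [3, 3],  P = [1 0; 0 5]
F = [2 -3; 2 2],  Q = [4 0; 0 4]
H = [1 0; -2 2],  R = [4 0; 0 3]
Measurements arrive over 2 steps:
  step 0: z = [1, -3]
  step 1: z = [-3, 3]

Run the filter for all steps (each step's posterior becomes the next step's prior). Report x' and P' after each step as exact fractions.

step 0: x' = [17827/5531, 11404/5531], P' = [13564/5531 12616/5531; 12616/5531 15688/5531]
step 1: x' = [-460537/1306028, 449999/326507], P' = [2155699/979521 2057236/979521; 2057236/979521 2680996/979521]

step 0: x̄ = F·x = [-3, 12]
step 0: P̄ = F·P·Fᵀ + Q = [53 -26; -26 28]
step 0: y = z − H·x̄ = [4, -33]
step 0: S = H·P̄·Hᵀ + R = [57 -158; -158 535]
step 0: K = P̄·Hᵀ·S⁻¹ = [3391/5531 -632/5531; 3154/5531 2048/5531]
step 0: x' = x̄ + K·y = [17827/5531, 11404/5531]
step 0: P' = (I − K·H)·P̄ = [13564/5531 12616/5531; 12616/5531 15688/5531]
step 1: x̄ = F·x = [1442/5531, 58462/5531]
step 1: P̄ = F·P·Fᵀ + Q = [66180/5531 -65104/5531; -65104/5531 240060/5531]
step 1: y = z − H·x̄ = [-18035/5531, -97447/5531]
step 1: S = H·P̄·Hᵀ + R = [88304/5531 -262568/5531; -262568/5531 1762385/5531]
step 1: K = P̄·Hᵀ·S⁻¹ = [2155699/3918084 -65642/979521; 514309/979521 415840/979521]
step 1: x' = x̄ + K·y = [-460537/1306028, 449999/326507]
step 1: P' = (I − K·H)·P̄ = [2155699/979521 2057236/979521; 2057236/979521 2680996/979521]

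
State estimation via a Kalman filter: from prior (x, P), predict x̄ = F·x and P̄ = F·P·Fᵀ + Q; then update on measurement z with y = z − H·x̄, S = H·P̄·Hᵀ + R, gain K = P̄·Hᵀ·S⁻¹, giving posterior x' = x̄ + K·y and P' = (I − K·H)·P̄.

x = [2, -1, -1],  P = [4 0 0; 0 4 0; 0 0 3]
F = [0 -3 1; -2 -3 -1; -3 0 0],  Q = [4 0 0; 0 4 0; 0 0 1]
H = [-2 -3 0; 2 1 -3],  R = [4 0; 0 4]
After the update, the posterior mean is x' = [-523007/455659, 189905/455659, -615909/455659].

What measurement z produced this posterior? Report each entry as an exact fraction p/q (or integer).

x̄ = F·x = [2, 0, -6]
P̄ = F·P·Fᵀ + Q = [43 33 0; 33 59 24; 0 24 37]
S = H·P̄·Hᵀ + R = [1103 -397; -397 556]
K = P̄·Hᵀ·S⁻¹ = [-55617/455659 57812/455659; -114067/455659 -38012/455659; -74571/455659 -124545/455659]
x' − x̄ = [-1434325/455659, 189905/455659, 2118045/455659] = K·y
y = (KᵀK)⁻¹·Kᵀ·(x' − x̄) = [5, -20]
z = y + H·x̄ = [5, -20] + [-4, 22] = [1, 2]

z = [1, 2]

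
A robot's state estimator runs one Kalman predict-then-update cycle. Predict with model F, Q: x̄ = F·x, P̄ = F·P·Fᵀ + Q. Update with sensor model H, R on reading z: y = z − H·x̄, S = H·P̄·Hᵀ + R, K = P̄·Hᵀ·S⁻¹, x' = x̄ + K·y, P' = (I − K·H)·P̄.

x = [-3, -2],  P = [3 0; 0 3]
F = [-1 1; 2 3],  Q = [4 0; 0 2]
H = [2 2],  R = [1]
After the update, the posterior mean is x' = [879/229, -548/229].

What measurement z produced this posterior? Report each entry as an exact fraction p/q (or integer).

z = [3]

x̄ = F·x = [1, -12]
P̄ = F·P·Fᵀ + Q = [10 3; 3 41]
S = H·P̄·Hᵀ + R = [229]
K = P̄·Hᵀ·S⁻¹ = [26/229; 88/229]
x' − x̄ = [650/229, 2200/229] = K·y
y = (KᵀK)⁻¹·Kᵀ·(x' − x̄) = [25]
z = y + H·x̄ = [25] + [-22] = [3]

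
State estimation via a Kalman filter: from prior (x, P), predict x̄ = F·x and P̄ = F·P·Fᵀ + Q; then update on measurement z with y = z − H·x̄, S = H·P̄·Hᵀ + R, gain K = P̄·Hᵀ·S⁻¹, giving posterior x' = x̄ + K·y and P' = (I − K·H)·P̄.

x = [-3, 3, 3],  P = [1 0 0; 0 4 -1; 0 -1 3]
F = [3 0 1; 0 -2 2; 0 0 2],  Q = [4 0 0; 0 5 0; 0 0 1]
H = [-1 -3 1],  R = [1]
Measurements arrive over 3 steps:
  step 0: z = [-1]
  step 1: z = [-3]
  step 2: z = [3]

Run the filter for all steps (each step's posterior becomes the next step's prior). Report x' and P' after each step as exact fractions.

step 0: x' = [-1592/339, 1495/339, 2567/339], P' = [4268/339 -1198/339 640/339; -1198/339 674/339 709/339; 640/339 709/339 2726/339]
step 1: x' = [-626437/167903, 1265864/167903, 2669374/167903], P' = [3003462/167903 -1238902/167903 -795472/167903; -1238902/167903 972200/167903 1641835/167903; -795472/167903 1641835/167903 4107780/167903]
step 2: x' = [-759172517/95514123, 1028561080/95514123, 2608677008/95514123], P' = [2573417038/95514123 -1702573730/95514123 -2580676552/95514123; -1702573730/95514123 1733790280/95514123 3476994155/95514123; -2580676552/95514123 3476994155/95514123 7833870868/95514123]

step 0: x̄ = F·x = [-6, 0, 6]
step 0: P̄ = F·P·Fᵀ + Q = [16 8 6; 8 41 16; 6 16 13]
step 0: y = z − H·x̄ = [-13]
step 0: S = H·P̄·Hᵀ + R = [339]
step 0: K = P̄·Hᵀ·S⁻¹ = [-34/339; -115/339; -41/339]
step 0: x' = x̄ + K·y = [-1592/339, 1495/339, 2567/339]
step 0: P' = (I − K·H)·P̄ = [4268/339 -1198/339 640/339; -1198/339 674/339 709/339; 640/339 709/339 2726/339]
step 1: x̄ = F·x = [-2209/339, 2144/339, 5134/339]
step 1: P̄ = F·P·Fᵀ + Q = [46334/339 15062/339 9292/339; 15062/339 9623/339 8068/339; 9292/339 8068/339 11243/339]
step 1: y = z − H·x̄ = [-1928/339]
step 1: S = H·P̄·Hᵀ + R = [167903/339]
step 1: K = P̄·Hᵀ·S⁻¹ = [-82228/167903; -35863/167903; -22253/167903]
step 1: x' = x̄ + K·y = [-626437/167903, 1265864/167903, 2669374/167903]
step 1: P' = (I − K·H)·P̄ = [3003462/167903 -1238902/167903 -795472/167903; -1238902/167903 972200/167903 1641835/167903; -795472/167903 1641835/167903 4107780/167903]
step 2: x̄ = F·x = [790063/167903, 2807020/167903, 5338748/167903]
step 2: P̄ = F·P·Fᵀ + Q = [27037718/167903 7592470/167903 3442728/167903; 7592470/167903 8024755/167903 9863780/167903; 3442728/167903 9863780/167903 16599023/167903]
step 2: y = z − H·x̄ = [4376084/167903]
step 2: S = H·P̄·Hᵀ + R = [95514123/167903]
step 2: K = P̄·Hᵀ·S⁻¹ = [-46372400/95514123; -21802955/95514123; -16435045/95514123]
step 2: x' = x̄ + K·y = [-759172517/95514123, 1028561080/95514123, 2608677008/95514123]
step 2: P' = (I − K·H)·P̄ = [2573417038/95514123 -1702573730/95514123 -2580676552/95514123; -1702573730/95514123 1733790280/95514123 3476994155/95514123; -2580676552/95514123 3476994155/95514123 7833870868/95514123]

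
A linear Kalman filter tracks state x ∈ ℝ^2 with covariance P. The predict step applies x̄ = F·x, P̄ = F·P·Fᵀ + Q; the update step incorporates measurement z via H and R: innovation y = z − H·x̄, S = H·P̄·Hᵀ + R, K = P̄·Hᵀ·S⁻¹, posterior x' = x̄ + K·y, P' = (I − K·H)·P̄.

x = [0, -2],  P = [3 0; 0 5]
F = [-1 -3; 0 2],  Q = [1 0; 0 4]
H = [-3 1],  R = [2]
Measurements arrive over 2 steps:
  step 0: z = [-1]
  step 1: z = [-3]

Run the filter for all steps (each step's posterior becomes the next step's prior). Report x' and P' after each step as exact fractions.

step 0: x' = [165/647, -194/647], P' = [374/647 768/647; 768/647 2532/647]
step 1: x' = [95385/123377, -251324/370131], P' = [60946/123377 114852/123377; 114852/123377 1159468/370131]

step 0: x̄ = F·x = [6, -4]
step 0: P̄ = F·P·Fᵀ + Q = [49 -30; -30 24]
step 0: y = z − H·x̄ = [21]
step 0: S = H·P̄·Hᵀ + R = [647]
step 0: K = P̄·Hᵀ·S⁻¹ = [-177/647; 114/647]
step 0: x' = x̄ + K·y = [165/647, -194/647]
step 0: P' = (I − K·H)·P̄ = [374/647 768/647; 768/647 2532/647]
step 1: x̄ = F·x = [417/647, -388/647]
step 1: P̄ = F·P·Fᵀ + Q = [28417/647 -16728/647; -16728/647 12716/647]
step 1: y = z − H·x̄ = [-302/647]
step 1: S = H·P̄·Hᵀ + R = [370131/647]
step 1: K = P̄·Hᵀ·S⁻¹ = [-33993/123377; 62900/370131]
step 1: x' = x̄ + K·y = [95385/123377, -251324/370131]
step 1: P' = (I − K·H)·P̄ = [60946/123377 114852/123377; 114852/123377 1159468/370131]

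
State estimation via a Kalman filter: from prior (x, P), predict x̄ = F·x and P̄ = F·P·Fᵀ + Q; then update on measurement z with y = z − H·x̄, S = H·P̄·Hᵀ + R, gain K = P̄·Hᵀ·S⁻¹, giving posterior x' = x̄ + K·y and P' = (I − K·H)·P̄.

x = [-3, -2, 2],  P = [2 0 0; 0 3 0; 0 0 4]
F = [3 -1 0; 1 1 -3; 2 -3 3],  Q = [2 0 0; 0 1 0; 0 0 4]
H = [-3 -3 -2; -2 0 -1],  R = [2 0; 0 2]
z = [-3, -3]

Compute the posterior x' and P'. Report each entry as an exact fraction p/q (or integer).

x̄ = F·x = [-7, -11, 6]
P̄ = F·P·Fᵀ + Q = [23 3 21; 3 42 -41; 21 -41 75]
y = z − H·x̄ = [-45, -11]
S = H·P̄·Hᵀ + R = [701 330; 330 253]
K = P̄·Hᵀ·S⁻¹ = [-750/6223 -7367/68453; -2269/6223 42025/68453; 1440/6223 -52317/68453]
x' = x̄ + K·y = [-2444/6223, -8373/6223, 24855/6223]
P' = (I − K·H)·P̄ = [90830/68453 25954/68453 -166926/68453; 25954/68453 81324/68453 -135958/68453; -166926/68453 -135958/68453 438486/68453]

x' = [-2444/6223, -8373/6223, 24855/6223]
P' = [90830/68453 25954/68453 -166926/68453; 25954/68453 81324/68453 -135958/68453; -166926/68453 -135958/68453 438486/68453]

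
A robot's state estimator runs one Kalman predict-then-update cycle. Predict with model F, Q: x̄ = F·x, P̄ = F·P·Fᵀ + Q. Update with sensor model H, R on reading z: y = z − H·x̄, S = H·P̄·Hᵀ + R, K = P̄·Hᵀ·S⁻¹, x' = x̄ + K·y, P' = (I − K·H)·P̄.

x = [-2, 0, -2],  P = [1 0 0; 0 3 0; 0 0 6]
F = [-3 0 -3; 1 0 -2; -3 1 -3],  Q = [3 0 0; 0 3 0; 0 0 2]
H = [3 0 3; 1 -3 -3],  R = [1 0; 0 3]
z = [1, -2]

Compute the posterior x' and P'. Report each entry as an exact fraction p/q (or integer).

x̄ = F·x = [12, 2, 12]
P̄ = F·P·Fᵀ + Q = [66 33 63; 33 28 33; 63 33 68]
y = z − H·x̄ = [-71, 28]
S = H·P̄·Hᵀ + R = [2341 -1386; -1386 951]
K = P̄·Hᵀ·S⁻¹ = [4023/20353 1112/20353; -6534/101765 -25574/101765; 13701/101765 -5714/101765]
x' = x̄ + K·y = [-10261/20353, -48628/101765, 88417/101765]
P' = (I − K·H)·P̄ = [33261/20353 41895/20353 -31920/20353; 41895/20353 307052/101765 -211653/101765; -31920/20353 -211653/101765 164167/101765]

x' = [-10261/20353, -48628/101765, 88417/101765]
P' = [33261/20353 41895/20353 -31920/20353; 41895/20353 307052/101765 -211653/101765; -31920/20353 -211653/101765 164167/101765]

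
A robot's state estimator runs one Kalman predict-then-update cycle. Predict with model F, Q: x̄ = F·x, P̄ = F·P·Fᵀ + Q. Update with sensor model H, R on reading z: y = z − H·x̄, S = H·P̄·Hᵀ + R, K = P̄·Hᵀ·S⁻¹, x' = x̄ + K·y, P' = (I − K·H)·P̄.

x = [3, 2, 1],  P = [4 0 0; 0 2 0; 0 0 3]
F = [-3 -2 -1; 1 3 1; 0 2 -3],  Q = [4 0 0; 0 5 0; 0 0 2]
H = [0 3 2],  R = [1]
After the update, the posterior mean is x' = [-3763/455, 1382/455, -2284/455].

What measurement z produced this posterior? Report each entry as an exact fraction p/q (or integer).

z = [-1]

x̄ = F·x = [-14, 10, 1]
P̄ = F·P·Fᵀ + Q = [51 -27 1; -27 30 3; 1 3 37]
S = H·P̄·Hᵀ + R = [455]
K = P̄·Hᵀ·S⁻¹ = [-79/455; 96/455; 83/455]
x' − x̄ = [2607/455, -3168/455, -2739/455] = K·y
y = (KᵀK)⁻¹·Kᵀ·(x' − x̄) = [-33]
z = y + H·x̄ = [-33] + [32] = [-1]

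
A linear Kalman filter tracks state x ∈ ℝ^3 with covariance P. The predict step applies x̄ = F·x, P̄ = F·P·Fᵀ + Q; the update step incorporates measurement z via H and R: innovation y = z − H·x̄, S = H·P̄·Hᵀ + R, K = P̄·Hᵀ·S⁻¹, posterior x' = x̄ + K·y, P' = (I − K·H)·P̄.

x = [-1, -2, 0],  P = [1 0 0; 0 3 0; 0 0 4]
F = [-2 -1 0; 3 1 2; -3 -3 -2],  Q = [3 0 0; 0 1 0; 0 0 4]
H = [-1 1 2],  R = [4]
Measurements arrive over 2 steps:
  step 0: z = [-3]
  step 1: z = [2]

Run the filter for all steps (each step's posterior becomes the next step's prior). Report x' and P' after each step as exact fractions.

step 0: x' = [224/89, -85/89, 45/89], P' = [769/89 -471/89 642/89; -471/89 1681/89 -1136/89; 642/89 -1136/89 1015/89]
step 1: x' = [-52159/14485, 21813/2897, -66431/14485], P' = [326564/14485 -131920/2897 501186/14485; -131920/2897 424960/2897 -278702/2897; 501186/14485 -278702/2897 966184/14485]

step 0: x̄ = F·x = [4, -5, 9]
step 0: P̄ = F·P·Fᵀ + Q = [10 -9 15; -9 29 -34; 15 -34 56]
step 0: y = z − H·x̄ = [-12]
step 0: S = H·P̄·Hᵀ + R = [89]
step 0: K = P̄·Hᵀ·S⁻¹ = [11/89; -30/89; 63/89]
step 0: x' = x̄ + K·y = [224/89, -85/89, 45/89]
step 0: P' = (I − K·H)·P̄ = [769/89 -471/89 642/89; -471/89 1681/89 -1136/89; 642/89 -1136/89 1015/89]
step 1: x̄ = F·x = [-363/89, 677/89, -507/89]
step 1: P̄ = F·P·Fᵀ + Q = [3140/89 -4236/89 5714/89; -4236/89 13085/89 -8988/89; 5714/89 -8988/89 12060/89]
step 1: y = z − H·x̄ = [152/89]
step 1: S = H·P̄·Hᵀ + R = [14485/89]
step 1: K = P̄·Hᵀ·S⁻¹ = [4052/14485; -131/2897; 9418/14485]
step 1: x' = x̄ + K·y = [-52159/14485, 21813/2897, -66431/14485]
step 1: P' = (I − K·H)·P̄ = [326564/14485 -131920/2897 501186/14485; -131920/2897 424960/2897 -278702/2897; 501186/14485 -278702/2897 966184/14485]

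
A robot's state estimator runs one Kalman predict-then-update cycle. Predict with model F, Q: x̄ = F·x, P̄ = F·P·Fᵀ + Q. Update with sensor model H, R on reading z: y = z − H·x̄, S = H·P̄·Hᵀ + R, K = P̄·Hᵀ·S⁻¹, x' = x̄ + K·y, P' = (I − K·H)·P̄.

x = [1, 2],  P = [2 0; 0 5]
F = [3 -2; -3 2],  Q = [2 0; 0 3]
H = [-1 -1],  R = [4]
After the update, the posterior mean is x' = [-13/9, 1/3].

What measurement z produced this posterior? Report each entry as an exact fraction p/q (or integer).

x̄ = F·x = [-1, 1]
P̄ = F·P·Fᵀ + Q = [40 -38; -38 41]
S = H·P̄·Hᵀ + R = [9]
K = P̄·Hᵀ·S⁻¹ = [-2/9; -1/3]
x' − x̄ = [-4/9, -2/3] = K·y
y = (KᵀK)⁻¹·Kᵀ·(x' − x̄) = [2]
z = y + H·x̄ = [2] + [0] = [2]

z = [2]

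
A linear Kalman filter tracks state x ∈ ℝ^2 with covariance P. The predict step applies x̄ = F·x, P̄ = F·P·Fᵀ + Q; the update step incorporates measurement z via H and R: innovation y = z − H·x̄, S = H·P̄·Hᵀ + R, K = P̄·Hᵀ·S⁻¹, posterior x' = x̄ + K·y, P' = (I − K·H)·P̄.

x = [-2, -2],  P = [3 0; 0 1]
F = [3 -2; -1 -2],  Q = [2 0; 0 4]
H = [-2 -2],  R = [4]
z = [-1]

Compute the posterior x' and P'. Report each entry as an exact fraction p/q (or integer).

x' = [-24/5, 27/5]
P' = [53/5 -49/5; -49/5 349/35]

x̄ = F·x = [-2, 6]
P̄ = F·P·Fᵀ + Q = [33 -5; -5 11]
y = z − H·x̄ = [7]
S = H·P̄·Hᵀ + R = [140]
K = P̄·Hᵀ·S⁻¹ = [-2/5; -3/35]
x' = x̄ + K·y = [-24/5, 27/5]
P' = (I − K·H)·P̄ = [53/5 -49/5; -49/5 349/35]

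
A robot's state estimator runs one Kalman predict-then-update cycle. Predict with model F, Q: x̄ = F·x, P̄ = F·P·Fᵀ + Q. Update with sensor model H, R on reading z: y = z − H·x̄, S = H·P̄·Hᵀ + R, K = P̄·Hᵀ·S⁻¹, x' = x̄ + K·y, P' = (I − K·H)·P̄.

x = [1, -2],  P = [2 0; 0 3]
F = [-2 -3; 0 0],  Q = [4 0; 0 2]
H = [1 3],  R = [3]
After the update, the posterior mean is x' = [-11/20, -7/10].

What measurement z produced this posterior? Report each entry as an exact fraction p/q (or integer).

z = [-3]

x̄ = F·x = [4, 0]
P̄ = F·P·Fᵀ + Q = [39 0; 0 2]
S = H·P̄·Hᵀ + R = [60]
K = P̄·Hᵀ·S⁻¹ = [13/20; 1/10]
x' − x̄ = [-91/20, -7/10] = K·y
y = (KᵀK)⁻¹·Kᵀ·(x' − x̄) = [-7]
z = y + H·x̄ = [-7] + [4] = [-3]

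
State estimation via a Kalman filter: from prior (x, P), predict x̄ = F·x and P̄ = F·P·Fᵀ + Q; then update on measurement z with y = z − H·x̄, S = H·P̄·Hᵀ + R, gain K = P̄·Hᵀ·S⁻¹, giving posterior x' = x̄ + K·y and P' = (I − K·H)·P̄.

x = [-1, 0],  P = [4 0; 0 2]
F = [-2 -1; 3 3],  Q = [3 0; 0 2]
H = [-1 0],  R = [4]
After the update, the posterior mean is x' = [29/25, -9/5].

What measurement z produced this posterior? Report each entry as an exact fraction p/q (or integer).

z = [-1]

x̄ = F·x = [2, -3]
P̄ = F·P·Fᵀ + Q = [21 -30; -30 56]
S = H·P̄·Hᵀ + R = [25]
K = P̄·Hᵀ·S⁻¹ = [-21/25; 6/5]
x' − x̄ = [-21/25, 6/5] = K·y
y = (KᵀK)⁻¹·Kᵀ·(x' − x̄) = [1]
z = y + H·x̄ = [1] + [-2] = [-1]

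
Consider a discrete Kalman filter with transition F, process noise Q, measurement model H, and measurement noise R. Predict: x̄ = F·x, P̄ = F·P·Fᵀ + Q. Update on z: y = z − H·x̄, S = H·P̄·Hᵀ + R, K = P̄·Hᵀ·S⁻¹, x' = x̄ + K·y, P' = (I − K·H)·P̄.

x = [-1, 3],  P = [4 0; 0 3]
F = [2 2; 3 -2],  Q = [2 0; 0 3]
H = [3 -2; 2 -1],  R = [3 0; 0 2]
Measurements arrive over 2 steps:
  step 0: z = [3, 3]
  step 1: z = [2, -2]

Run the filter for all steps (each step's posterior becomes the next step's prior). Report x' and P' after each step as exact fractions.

step 0: x' = [302/269, -51/269], P' = [1714/269 2780/269; 2780/269 4654/269]
step 1: x' = [2069866/1803799, 3434198/1803799], P' = [2913154/1803799 4276620/1803799; 4276620/1803799 7164354/1803799]

step 0: x̄ = F·x = [4, -9]
step 0: P̄ = F·P·Fᵀ + Q = [30 12; 12 51]
step 0: y = z − H·x̄ = [-27, -14]
step 0: S = H·P̄·Hᵀ + R = [333 198; 198 125]
step 0: K = P̄·Hᵀ·S⁻¹ = [-418/807 324/269; -968/807 453/269]
step 0: x' = x̄ + K·y = [302/269, -51/269]
step 0: P' = (I − K·H)·P̄ = [1714/269 2780/269; 2780/269 4654/269]
step 1: x̄ = F·x = [502/269, 1008/269]
step 1: P̄ = F·P·Fᵀ + Q = [48250/269 -2772/269; -2772/269 1489/269]
step 1: y = z − H·x̄ = [1048/269, -534/269]
step 1: S = H·P̄·Hᵀ + R = [474277/269 311882/269; 311882/269 206115/269]
step 1: K = P̄·Hᵀ·S⁻¹ = [62074/1803799 774844/1803799; -499616/1803799 694443/1803799]
step 1: x' = x̄ + K·y = [2069866/1803799, 3434198/1803799]
step 1: P' = (I − K·H)·P̄ = [2913154/1803799 4276620/1803799; 4276620/1803799 7164354/1803799]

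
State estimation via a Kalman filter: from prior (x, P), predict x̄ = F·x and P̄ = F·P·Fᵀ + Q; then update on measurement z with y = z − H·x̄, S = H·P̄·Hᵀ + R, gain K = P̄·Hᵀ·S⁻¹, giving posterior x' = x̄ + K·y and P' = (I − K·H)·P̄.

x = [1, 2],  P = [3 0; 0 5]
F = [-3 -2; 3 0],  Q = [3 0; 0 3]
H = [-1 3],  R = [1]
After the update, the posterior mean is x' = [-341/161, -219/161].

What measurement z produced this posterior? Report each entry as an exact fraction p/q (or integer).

z = [-2]

x̄ = F·x = [-7, 3]
P̄ = F·P·Fᵀ + Q = [50 -27; -27 30]
S = H·P̄·Hᵀ + R = [483]
K = P̄·Hᵀ·S⁻¹ = [-131/483; 39/161]
x' − x̄ = [786/161, -702/161] = K·y
y = (KᵀK)⁻¹·Kᵀ·(x' − x̄) = [-18]
z = y + H·x̄ = [-18] + [16] = [-2]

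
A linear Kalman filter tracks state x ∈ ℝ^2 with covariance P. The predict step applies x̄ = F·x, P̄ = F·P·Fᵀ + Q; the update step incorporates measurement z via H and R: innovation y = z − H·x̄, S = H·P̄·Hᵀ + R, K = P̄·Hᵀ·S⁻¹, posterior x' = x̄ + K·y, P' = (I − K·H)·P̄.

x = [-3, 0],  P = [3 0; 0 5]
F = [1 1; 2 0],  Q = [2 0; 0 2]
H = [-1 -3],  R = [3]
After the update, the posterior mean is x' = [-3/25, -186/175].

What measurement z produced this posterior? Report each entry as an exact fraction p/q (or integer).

x̄ = F·x = [-3, -6]
P̄ = F·P·Fᵀ + Q = [10 6; 6 14]
S = H·P̄·Hᵀ + R = [175]
K = P̄·Hᵀ·S⁻¹ = [-4/25; -48/175]
x' − x̄ = [72/25, 864/175] = K·y
y = (KᵀK)⁻¹·Kᵀ·(x' − x̄) = [-18]
z = y + H·x̄ = [-18] + [21] = [3]

z = [3]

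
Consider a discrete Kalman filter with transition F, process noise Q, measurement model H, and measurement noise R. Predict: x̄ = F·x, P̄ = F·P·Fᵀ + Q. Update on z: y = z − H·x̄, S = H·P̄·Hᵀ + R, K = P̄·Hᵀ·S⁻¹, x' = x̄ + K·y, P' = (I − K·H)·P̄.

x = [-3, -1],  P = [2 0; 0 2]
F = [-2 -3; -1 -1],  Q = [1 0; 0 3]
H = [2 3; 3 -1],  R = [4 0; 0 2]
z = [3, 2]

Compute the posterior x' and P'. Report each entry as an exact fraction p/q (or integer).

x' = [10461/12119, 6149/12119]
P' = [2174/12119 80/12119; 80/12119 3972/12119]

x̄ = F·x = [9, 4]
P̄ = F·P·Fᵀ + Q = [27 10; 10 7]
y = z − H·x̄ = [-27, -21]
S = H·P̄·Hᵀ + R = [295 211; 211 192]
K = P̄·Hᵀ·S⁻¹ = [1147/12119 3221/12119; 3019/12119 -1866/12119]
x' = x̄ + K·y = [10461/12119, 6149/12119]
P' = (I − K·H)·P̄ = [2174/12119 80/12119; 80/12119 3972/12119]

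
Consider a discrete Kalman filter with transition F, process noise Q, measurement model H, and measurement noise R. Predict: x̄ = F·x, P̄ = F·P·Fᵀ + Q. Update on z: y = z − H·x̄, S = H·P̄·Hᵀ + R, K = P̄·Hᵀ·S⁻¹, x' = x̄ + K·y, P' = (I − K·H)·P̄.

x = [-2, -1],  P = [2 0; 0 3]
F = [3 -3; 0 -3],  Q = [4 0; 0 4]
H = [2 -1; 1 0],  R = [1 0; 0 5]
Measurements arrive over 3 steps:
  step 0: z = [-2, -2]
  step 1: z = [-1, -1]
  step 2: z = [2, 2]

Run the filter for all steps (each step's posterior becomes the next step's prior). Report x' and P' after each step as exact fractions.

step 0: x' = [-993/1439, 1199/1439], P' = [4195/1439 8035/1439; 8035/1439 16745/1439]
step 1: x' = [-77997/69206, -744851/692060], P' = [292675/69206 1160309/138412; 1160309/138412 24325699/1384120]
step 2: x' = [1961127459/938153722, 2230274795/938153722], P' = [8356222945/1876307444 16602026785/1876307444; 16602026785/1876307444 34784308553/1876307444]

step 0: x̄ = F·x = [-3, 3]
step 0: P̄ = F·P·Fᵀ + Q = [49 27; 27 31]
step 0: y = z − H·x̄ = [7, 1]
step 0: S = H·P̄·Hᵀ + R = [120 71; 71 54]
step 0: K = P̄·Hᵀ·S⁻¹ = [355/1439 839/1439; -675/1439 1607/1439]
step 0: x' = x̄ + K·y = [-993/1439, 1199/1439]
step 0: P' = (I − K·H)·P̄ = [4195/1439 8035/1439; 8035/1439 16745/1439]
step 1: x̄ = F·x = [-6576/1439, -3597/1439]
step 1: P̄ = F·P·Fᵀ + Q = [49586/1439 78390/1439; 78390/1439 156461/1439]
step 1: y = z − H·x̄ = [8116/1439, 5137/1439]
step 1: S = H·P̄·Hᵀ + R = [42684/1439 20782/1439; 20782/1439 56781/1439]
step 1: K = P̄·Hᵀ·S⁻¹ = [10391/138412 58535/69206; -1119519/1384120 1160309/692060]
step 1: x' = x̄ + K·y = [-77997/69206, -744851/692060]
step 1: P' = (I − K·H)·P̄ = [292675/69206 1160309/138412; 1160309/138412 24325699/1384120]
step 2: x̄ = F·x = [-105357/692060, 2234553/692060]
step 2: P̄ = F·P·Fᵀ + Q = [68293651/1384120 114503481/1384120; 114503481/1384120 224467771/1384120]
step 2: y = z − H·x̄ = [3829387/692060, 1489477/692060]
step 2: S = H·P̄·Hᵀ + R = [41012571/1384120 22083821/1384120; 22083821/1384120 75214251/1384120]
step 2: K = P̄·Hᵀ·S⁻¹ = [110419105/1876307444 1671244589/1876307444; -1580254983/1876307444 3320405357/1876307444]
step 2: x' = x̄ + K·y = [1961127459/938153722, 2230274795/938153722]
step 2: P' = (I − K·H)·P̄ = [8356222945/1876307444 16602026785/1876307444; 16602026785/1876307444 34784308553/1876307444]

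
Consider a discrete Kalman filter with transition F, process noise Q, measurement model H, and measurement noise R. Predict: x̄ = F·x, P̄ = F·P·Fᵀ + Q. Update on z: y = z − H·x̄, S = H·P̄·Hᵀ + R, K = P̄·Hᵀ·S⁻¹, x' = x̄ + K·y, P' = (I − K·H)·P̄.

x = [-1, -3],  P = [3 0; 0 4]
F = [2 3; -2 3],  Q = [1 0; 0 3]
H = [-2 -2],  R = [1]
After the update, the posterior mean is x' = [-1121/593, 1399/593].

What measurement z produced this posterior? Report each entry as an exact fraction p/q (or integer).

x̄ = F·x = [-11, -7]
P̄ = F·P·Fᵀ + Q = [49 24; 24 51]
S = H·P̄·Hᵀ + R = [593]
K = P̄·Hᵀ·S⁻¹ = [-146/593; -150/593]
x' − x̄ = [5402/593, 5550/593] = K·y
y = (KᵀK)⁻¹·Kᵀ·(x' − x̄) = [-37]
z = y + H·x̄ = [-37] + [36] = [-1]

z = [-1]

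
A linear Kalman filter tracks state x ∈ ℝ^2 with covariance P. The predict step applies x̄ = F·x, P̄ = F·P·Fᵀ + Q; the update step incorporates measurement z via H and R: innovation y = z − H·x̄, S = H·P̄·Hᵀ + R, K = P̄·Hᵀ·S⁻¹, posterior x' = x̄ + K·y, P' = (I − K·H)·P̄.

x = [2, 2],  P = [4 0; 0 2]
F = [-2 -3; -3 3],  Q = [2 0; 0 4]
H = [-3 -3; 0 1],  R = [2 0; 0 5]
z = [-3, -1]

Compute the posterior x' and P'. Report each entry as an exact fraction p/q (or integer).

x̄ = F·x = [-10, 0]
P̄ = F·P·Fᵀ + Q = [36 6; 6 58]
y = z − H·x̄ = [-33, -1]
S = H·P̄·Hᵀ + R = [956 -192; -192 63]
K = P̄·Hᵀ·S⁻¹ = [-377/1298 -1538/1947; -80/1947 4646/5841]
x' = x̄ + K·y = [1459/3894, 3274/5841]
P' = (I − K·H)·P̄ = [2689/649 -7690/1947; -7690/1947 23230/5841]

x' = [1459/3894, 3274/5841]
P' = [2689/649 -7690/1947; -7690/1947 23230/5841]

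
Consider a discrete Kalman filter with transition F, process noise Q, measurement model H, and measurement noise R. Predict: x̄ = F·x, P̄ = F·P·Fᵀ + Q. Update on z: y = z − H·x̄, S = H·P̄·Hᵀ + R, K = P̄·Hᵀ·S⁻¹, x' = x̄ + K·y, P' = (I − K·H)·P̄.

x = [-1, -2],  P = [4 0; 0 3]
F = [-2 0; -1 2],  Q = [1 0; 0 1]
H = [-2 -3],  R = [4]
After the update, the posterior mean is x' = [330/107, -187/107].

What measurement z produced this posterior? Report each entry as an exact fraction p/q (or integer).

x̄ = F·x = [2, -3]
P̄ = F·P·Fᵀ + Q = [17 8; 8 17]
S = H·P̄·Hᵀ + R = [321]
K = P̄·Hᵀ·S⁻¹ = [-58/321; -67/321]
x' − x̄ = [116/107, 134/107] = K·y
y = (KᵀK)⁻¹·Kᵀ·(x' − x̄) = [-6]
z = y + H·x̄ = [-6] + [5] = [-1]

z = [-1]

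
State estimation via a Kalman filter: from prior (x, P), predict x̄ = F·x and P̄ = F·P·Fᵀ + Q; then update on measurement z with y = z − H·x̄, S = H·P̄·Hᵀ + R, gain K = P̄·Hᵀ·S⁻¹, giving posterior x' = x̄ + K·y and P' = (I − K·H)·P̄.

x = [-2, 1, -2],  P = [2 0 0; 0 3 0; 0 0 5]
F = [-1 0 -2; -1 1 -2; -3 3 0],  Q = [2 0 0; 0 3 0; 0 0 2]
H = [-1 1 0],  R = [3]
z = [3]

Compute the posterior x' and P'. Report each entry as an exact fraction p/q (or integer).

x' = [62/11, 89/11, 117/11]
P' = [260/11 254/11 84/11; 254/11 272/11 111/11; 84/11 111/11 436/11]

x̄ = F·x = [6, 7, 9]
P̄ = F·P·Fᵀ + Q = [24 22 6; 22 28 15; 6 15 47]
y = z − H·x̄ = [2]
S = H·P̄·Hᵀ + R = [11]
K = P̄·Hᵀ·S⁻¹ = [-2/11; 6/11; 9/11]
x' = x̄ + K·y = [62/11, 89/11, 117/11]
P' = (I − K·H)·P̄ = [260/11 254/11 84/11; 254/11 272/11 111/11; 84/11 111/11 436/11]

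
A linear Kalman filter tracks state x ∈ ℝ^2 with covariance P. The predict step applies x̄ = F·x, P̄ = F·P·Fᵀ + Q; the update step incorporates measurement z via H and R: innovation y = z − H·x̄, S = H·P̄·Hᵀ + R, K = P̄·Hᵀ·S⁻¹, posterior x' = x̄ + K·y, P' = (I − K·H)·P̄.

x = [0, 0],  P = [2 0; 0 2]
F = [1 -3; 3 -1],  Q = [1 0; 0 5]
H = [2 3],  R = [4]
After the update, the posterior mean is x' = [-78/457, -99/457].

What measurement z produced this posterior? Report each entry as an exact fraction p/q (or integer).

x̄ = F·x = [0, 0]
P̄ = F·P·Fᵀ + Q = [21 12; 12 25]
S = H·P̄·Hᵀ + R = [457]
K = P̄·Hᵀ·S⁻¹ = [78/457; 99/457]
x' − x̄ = [-78/457, -99/457] = K·y
y = (KᵀK)⁻¹·Kᵀ·(x' − x̄) = [-1]
z = y + H·x̄ = [-1] + [0] = [-1]

z = [-1]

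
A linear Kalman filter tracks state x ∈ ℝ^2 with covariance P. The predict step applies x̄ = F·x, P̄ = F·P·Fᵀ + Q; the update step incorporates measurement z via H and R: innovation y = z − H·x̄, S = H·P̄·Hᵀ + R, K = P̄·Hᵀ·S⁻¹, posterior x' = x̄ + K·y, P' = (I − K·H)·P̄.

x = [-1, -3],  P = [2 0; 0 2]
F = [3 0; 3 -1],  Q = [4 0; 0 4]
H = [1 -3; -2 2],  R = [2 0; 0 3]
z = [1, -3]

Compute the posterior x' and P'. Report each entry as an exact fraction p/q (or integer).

x̄ = F·x = [-3, 0]
P̄ = F·P·Fᵀ + Q = [22 18; 18 24]
y = z − H·x̄ = [4, -9]
S = H·P̄·Hᵀ + R = [132 -44; -44 43]
K = P̄·Hᵀ·S⁻¹ = [-432/935 -56/85; -897/1870 -18/85]
x' = x̄ + K·y = [1011/935, -12/935]
P' = (I − K·H)·P̄ = [1818/935 894/935; 894/935 597/935]

x' = [1011/935, -12/935]
P' = [1818/935 894/935; 894/935 597/935]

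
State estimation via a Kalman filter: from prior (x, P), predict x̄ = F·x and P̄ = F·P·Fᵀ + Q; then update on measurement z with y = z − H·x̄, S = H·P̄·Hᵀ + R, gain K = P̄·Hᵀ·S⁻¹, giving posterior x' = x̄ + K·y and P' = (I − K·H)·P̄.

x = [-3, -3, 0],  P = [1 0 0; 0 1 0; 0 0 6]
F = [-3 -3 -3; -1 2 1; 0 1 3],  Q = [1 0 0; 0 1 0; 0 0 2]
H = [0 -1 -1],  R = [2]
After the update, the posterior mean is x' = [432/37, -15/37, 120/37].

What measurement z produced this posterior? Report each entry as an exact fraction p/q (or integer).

z = [-3]

x̄ = F·x = [18, -3, -3]
P̄ = F·P·Fᵀ + Q = [73 -21 -57; -21 12 20; -57 20 57]
S = H·P̄·Hᵀ + R = [111]
K = P̄·Hᵀ·S⁻¹ = [26/37; -32/111; -77/111]
x' − x̄ = [-234/37, 96/37, 231/37] = K·y
y = (KᵀK)⁻¹·Kᵀ·(x' − x̄) = [-9]
z = y + H·x̄ = [-9] + [6] = [-3]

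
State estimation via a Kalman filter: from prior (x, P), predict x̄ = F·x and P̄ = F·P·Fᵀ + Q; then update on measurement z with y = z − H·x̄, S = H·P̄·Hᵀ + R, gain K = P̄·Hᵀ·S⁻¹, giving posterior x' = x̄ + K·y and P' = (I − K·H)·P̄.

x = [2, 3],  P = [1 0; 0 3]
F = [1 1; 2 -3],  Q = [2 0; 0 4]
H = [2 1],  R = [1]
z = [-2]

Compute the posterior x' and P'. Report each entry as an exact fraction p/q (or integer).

x̄ = F·x = [5, -5]
P̄ = F·P·Fᵀ + Q = [6 -7; -7 35]
y = z − H·x̄ = [-7]
S = H·P̄·Hᵀ + R = [32]
K = P̄·Hᵀ·S⁻¹ = [5/32; 21/32]
x' = x̄ + K·y = [125/32, -307/32]
P' = (I − K·H)·P̄ = [167/32 -329/32; -329/32 679/32]

x' = [125/32, -307/32]
P' = [167/32 -329/32; -329/32 679/32]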